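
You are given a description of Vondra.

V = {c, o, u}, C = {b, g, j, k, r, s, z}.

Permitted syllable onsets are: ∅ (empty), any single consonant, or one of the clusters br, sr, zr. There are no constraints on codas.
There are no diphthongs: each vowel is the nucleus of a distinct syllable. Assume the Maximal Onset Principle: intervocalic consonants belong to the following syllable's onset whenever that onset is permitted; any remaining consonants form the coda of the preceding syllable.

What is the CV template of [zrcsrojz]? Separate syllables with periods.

CCV.CCVCC

The vowels are c, o — 2 nuclei, so 2 syllables.
/c…o/ gap (V1→V2): /sr/ is a licit onset in full, so it all attaches to the next syllable.
So the parse is zrc.srojz.
Mapping each syllable to C/V: /zrc/ → CCV, /srojz/ → CCVCC.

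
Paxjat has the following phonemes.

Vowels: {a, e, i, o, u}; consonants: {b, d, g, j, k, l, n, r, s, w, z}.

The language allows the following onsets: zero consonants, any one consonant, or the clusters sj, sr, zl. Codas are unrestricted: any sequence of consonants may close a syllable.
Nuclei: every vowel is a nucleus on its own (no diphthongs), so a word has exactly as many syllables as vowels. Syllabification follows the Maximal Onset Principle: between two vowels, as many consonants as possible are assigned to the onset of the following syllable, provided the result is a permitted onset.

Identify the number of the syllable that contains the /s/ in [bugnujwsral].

3

Vowels present: u, u, a; each is a nucleus, giving 3 syllables.
V1 /u/ – V2 /u/: /gn/; trying suffixes from longest down, /n/ is the first permitted one, so coda /g/ | onset /n/.
V2 /u/ – V3 /a/: /jwsr/ — longest licit onset from the right is /sr/, leaving /jw/ as coda.
So the parse is bug.nujw.sral.
The /s/ is in the onset of syllable 3 (/sral/).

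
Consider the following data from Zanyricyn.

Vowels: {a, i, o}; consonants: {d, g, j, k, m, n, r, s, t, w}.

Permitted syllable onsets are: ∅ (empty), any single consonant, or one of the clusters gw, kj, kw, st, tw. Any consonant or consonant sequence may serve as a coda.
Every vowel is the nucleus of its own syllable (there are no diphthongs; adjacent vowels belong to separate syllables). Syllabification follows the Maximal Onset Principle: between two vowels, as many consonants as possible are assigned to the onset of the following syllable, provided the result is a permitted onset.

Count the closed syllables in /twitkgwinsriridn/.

The vowels are i, i, i, i — 4 nuclei, so 4 syllables.
Between /i/ (V1) and /i/ (V2): /tkgw/ — longest licit onset from the right is /gw/, leaving /tk/ as coda.
Between /i/ (V2) and /i/ (V3): /nsr/ splits as /ns/ + /r/ (/r/ is the longest suffix that is a licit onset).
Between /i/ (V3) and /i/ (V4): /r/ → onset of the next syllable (single consonants are always licit onsets).
Result: twitk.gwins.ri.ridn.
Classifying each syllable: /twitk/ (closed), /gwins/ (closed), /ri/ (open), /ridn/ (closed).
Closed syllables: 3.

3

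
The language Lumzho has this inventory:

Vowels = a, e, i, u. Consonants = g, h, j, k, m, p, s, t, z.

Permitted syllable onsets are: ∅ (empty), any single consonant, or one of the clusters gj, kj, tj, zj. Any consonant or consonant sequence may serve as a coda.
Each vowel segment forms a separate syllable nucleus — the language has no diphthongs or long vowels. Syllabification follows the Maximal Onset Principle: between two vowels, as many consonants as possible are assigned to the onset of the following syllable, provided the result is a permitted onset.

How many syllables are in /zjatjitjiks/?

Nuclei (vowels): a, i, i → 3 syllables.

3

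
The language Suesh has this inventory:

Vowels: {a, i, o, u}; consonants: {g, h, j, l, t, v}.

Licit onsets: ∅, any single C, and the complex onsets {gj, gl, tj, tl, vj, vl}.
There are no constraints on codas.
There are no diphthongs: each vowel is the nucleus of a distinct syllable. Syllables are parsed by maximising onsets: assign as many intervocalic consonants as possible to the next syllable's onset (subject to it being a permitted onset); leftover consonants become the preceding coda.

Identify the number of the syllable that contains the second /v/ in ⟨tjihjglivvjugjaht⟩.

The vowels are i, i, u, a — 4 nuclei, so 4 syllables.
V1 /i/ – V2 /i/: /hjgl/ — longest licit onset from the right is /gl/, leaving /hj/ as coda.
V2 /i/ – V3 /u/: /vvj/ — longest licit onset from the right is /vj/, leaving /v/ as coda.
V3 /u/ – V4 /a/: cluster /gj/ — /gj/ is itself a permitted onset, so the whole cluster goes right; preceding coda = ∅.
So the parse is tjihj.gliv.vju.gjaht.
The second /v/ is in the onset of syllable 3 (/vju/).

3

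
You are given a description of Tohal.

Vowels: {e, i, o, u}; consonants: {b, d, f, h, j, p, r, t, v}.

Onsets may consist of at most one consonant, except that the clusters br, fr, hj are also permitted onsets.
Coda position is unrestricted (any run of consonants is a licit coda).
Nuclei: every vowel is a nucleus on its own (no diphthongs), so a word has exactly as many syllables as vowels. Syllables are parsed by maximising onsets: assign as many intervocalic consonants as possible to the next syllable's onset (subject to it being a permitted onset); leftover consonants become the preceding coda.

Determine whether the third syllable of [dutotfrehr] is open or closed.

Nuclei (vowels): u, o, e → 3 syllables.
σ1/σ2 boundary: /t/ is a single consonant, so it becomes the next onset.
σ2/σ3 boundary: /tfr/ splits as /t/ + /fr/ (/fr/ is the longest suffix that is a licit onset).
Syllabification: du.tot.frehr.
Syllable 3 is /frehr/ with coda /hr/, so it is closed.

closed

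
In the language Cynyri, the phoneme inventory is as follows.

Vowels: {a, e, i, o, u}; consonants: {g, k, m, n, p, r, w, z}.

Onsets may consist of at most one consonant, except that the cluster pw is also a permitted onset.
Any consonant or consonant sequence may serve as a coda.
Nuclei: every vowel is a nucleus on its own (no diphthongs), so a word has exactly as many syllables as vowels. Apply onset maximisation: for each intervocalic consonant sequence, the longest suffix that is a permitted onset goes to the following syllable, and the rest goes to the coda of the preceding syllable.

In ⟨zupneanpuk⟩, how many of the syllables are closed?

3

Vowels present: u, e, a, u; each is a nucleus, giving 4 syllables.
Between /u/ (V1) and /e/ (V2): /pn/ splits as /p/ + /n/ (/n/ is the longest suffix that is a licit onset).
Between /e/ (V2) and /a/ (V3): no consonants, so the boundary falls immediately after /e/.
Between /a/ (V3) and /u/ (V4): /np/; trying suffixes from longest down, /p/ is the first permitted one, so coda /n/ | onset /p/.
So the parse is zup.ne.an.puk.
Classifying each syllable: /zup/ (closed), /ne/ (open), /an/ (closed), /puk/ (closed).
Closed syllables: 3.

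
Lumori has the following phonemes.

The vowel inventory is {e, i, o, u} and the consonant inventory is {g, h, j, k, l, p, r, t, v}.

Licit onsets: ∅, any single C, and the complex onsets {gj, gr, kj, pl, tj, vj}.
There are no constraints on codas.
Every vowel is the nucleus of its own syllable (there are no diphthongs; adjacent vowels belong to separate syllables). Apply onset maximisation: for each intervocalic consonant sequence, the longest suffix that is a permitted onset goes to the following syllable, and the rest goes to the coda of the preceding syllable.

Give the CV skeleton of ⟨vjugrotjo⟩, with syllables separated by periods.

CCV.CCV.CCV

The vowels are u, o, o — 3 nuclei, so 3 syllables.
V1 /u/ – V2 /o/: cluster /gr/ — /gr/ is itself a permitted onset, so the whole cluster goes right; preceding coda = ∅.
V2 /o/ – V3 /o/: /tj/ — entire cluster is a permitted onset → onset /tj/, coda ∅.
Putting it together: vju.gro.tjo.
Mapping each syllable to C/V: /vju/ → CCV, /gro/ → CCV, /tjo/ → CCV.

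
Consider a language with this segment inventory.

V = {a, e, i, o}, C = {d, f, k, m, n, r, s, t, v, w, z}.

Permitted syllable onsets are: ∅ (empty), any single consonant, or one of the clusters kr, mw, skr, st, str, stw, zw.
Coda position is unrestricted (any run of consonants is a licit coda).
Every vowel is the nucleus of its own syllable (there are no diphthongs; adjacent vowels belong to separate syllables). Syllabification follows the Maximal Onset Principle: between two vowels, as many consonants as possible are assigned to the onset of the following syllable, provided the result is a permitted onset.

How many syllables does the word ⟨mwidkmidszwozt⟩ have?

Vowels present: i, i, o; each is a nucleus, giving 3 syllables.

3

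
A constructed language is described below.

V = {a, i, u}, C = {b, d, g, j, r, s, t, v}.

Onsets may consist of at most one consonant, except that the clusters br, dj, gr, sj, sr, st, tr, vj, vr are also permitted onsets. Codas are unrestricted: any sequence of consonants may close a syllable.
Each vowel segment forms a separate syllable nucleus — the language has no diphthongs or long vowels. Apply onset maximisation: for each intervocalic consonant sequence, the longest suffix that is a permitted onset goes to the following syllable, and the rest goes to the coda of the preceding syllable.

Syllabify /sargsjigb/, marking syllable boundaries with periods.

sarg.sjigb

Nuclei (vowels): a, i → 2 syllables.
/a…i/ gap (V1→V2): /rgsj/; trying suffixes from longest down, /sj/ is the first permitted one, so coda /rg/ | onset /sj/.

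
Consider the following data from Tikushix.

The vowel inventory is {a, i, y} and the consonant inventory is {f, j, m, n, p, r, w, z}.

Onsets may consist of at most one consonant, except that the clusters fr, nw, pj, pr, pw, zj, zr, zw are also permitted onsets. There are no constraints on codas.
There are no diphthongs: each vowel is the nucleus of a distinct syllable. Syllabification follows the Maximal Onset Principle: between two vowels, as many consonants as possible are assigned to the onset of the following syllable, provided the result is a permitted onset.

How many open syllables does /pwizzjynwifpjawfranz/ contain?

1

The vowels are i, y, i, a, a — 5 nuclei, so 5 syllables.
Between /i/ (V1) and /y/ (V2): /zzj/ splits as /z/ + /zj/ (/zj/ is the longest suffix that is a licit onset).
Between /y/ (V2) and /i/ (V3): /nw/ is a licit onset in full, so it all attaches to the next syllable.
Between /i/ (V3) and /a/ (V4): cluster /fpj/ — the longest permitted-onset suffix is /pj/; onset = /pj/, preceding coda = /f/.
Between /a/ (V4) and /a/ (V5): /wfr/ — longest licit onset from the right is /fr/, leaving /w/ as coda.
Syllabification: pwiz.zjy.nwif.pjaw.franz.
Classifying each syllable: /pwiz/ (closed), /zjy/ (open), /nwif/ (closed), /pjaw/ (closed), /franz/ (closed).
Open syllables: 1.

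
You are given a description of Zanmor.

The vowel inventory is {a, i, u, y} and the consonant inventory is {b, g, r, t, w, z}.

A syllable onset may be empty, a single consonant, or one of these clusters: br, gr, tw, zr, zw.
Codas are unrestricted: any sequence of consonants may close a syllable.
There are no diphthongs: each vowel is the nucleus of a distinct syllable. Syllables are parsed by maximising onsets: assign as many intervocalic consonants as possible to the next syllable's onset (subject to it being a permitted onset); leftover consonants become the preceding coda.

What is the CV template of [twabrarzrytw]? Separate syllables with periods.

The vowels are a, a, y — 3 nuclei, so 3 syllables.
V1 /a/ – V2 /a/: /br/ — entire cluster is a permitted onset → onset /br/, coda ∅.
V2 /a/ – V3 /y/: /rzr/ — longest licit onset from the right is /zr/, leaving /r/ as coda.
Result: twa.brar.zrytw.
Mapping each syllable to C/V: /twa/ → CCV, /brar/ → CCVC, /zrytw/ → CCVCC.

CCV.CCVC.CCVCC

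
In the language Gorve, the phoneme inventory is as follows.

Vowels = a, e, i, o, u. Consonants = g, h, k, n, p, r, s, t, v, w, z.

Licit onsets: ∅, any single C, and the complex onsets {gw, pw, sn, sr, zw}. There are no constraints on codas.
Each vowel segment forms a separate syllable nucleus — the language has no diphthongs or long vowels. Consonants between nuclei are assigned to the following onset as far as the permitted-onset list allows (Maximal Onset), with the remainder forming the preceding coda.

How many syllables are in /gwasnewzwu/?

Vowels present: a, e, u; each is a nucleus, giving 3 syllables.

3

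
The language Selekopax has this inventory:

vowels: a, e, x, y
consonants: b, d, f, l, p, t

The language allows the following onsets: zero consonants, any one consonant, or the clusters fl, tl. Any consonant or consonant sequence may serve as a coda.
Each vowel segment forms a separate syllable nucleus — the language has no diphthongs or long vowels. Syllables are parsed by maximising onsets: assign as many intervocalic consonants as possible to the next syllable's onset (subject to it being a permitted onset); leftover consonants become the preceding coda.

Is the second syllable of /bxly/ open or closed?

The vowels are x, y — 2 nuclei, so 2 syllables.
σ1/σ2 boundary: /l/ is a single consonant, so it becomes the next onset.
Result: bx.ly.
Syllable 2 is /ly/; it ends in its nucleus with no coda, so it is open.

open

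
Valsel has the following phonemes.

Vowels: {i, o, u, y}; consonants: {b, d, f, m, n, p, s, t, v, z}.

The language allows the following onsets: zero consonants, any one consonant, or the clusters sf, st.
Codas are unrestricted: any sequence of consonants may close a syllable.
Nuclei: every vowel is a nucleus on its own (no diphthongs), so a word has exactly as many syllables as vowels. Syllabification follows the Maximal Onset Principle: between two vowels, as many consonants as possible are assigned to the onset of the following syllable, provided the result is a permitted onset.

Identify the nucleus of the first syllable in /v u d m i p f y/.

The vowels are u, i, y — 3 nuclei, so 3 syllables.
The first nucleus (vowel 1 from the left) is /u/.

u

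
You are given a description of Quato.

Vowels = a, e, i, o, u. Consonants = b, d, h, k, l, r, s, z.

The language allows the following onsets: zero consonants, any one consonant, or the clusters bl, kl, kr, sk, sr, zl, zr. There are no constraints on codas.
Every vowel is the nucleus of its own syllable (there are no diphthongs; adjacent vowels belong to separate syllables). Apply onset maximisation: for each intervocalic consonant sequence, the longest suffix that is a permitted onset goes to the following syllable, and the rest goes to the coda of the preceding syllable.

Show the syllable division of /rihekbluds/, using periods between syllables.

ri.hek.bluds

Nuclei (vowels): i, e, u → 3 syllables.
Between /i/ (V1) and /e/ (V2): just /h/ — single C goes to the following onset.
Between /e/ (V2) and /u/ (V3): /kbl/ splits as /k/ + /bl/ (/bl/ is the longest suffix that is a licit onset).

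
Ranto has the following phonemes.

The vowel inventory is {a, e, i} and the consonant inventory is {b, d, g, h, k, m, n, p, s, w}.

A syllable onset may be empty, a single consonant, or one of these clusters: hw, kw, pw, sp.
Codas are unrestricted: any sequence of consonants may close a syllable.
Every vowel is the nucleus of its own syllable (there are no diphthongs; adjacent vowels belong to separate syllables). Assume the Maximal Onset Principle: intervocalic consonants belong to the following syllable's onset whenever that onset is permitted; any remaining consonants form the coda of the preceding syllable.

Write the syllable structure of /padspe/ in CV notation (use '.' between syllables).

Nuclei (vowels): a, e → 2 syllables.
/a…e/ gap (V1→V2): /dsp/ — longest licit onset from the right is /sp/, leaving /d/ as coda.
So the parse is pad.spe.
Mapping each syllable to C/V: /pad/ → CVC, /spe/ → CCV.

CVC.CCV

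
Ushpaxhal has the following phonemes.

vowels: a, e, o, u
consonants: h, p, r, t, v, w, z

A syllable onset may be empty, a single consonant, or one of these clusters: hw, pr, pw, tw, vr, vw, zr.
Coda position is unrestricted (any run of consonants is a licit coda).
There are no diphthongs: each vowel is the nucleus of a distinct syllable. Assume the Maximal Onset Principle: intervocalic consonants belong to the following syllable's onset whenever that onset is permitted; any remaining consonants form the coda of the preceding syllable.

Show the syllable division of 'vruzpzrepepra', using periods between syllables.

Nuclei (vowels): u, e, e, a → 4 syllables.
/u…e/ gap (V1→V2): /zpzr/ splits as /zp/ + /zr/ (/zr/ is the longest suffix that is a licit onset).
/e…e/ gap (V2→V3): /p/ → onset of the next syllable (single consonants are always licit onsets).
/e…a/ gap (V3→V4): cluster /pr/ — /pr/ is itself a permitted onset, so the whole cluster goes right; preceding coda = ∅.

vruzp.zre.pe.pra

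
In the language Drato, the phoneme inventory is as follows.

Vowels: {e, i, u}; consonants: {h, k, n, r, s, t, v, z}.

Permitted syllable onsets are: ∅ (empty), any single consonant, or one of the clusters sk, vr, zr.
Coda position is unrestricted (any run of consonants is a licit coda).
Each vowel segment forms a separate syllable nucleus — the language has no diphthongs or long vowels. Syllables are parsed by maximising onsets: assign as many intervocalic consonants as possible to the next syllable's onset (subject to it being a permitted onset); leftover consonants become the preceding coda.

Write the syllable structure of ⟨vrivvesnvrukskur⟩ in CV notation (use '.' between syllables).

Nuclei (vowels): i, e, u, u → 4 syllables.
/i…e/ gap (V1→V2): /vv/ — longest licit onset from the right is /v/, leaving /v/ as coda.
/e…u/ gap (V2→V3): cluster /snvr/ — the longest permitted-onset suffix is /vr/; onset = /vr/, preceding coda = /sn/.
/u…u/ gap (V3→V4): /ksk/ — longest licit onset from the right is /sk/, leaving /k/ as coda.
Result: vriv.vesn.vruk.skur.
Mapping each syllable to C/V: /vriv/ → CCVC, /vesn/ → CVCC, /vruk/ → CCVC, /skur/ → CCVC.

CCVC.CVCC.CCVC.CCVC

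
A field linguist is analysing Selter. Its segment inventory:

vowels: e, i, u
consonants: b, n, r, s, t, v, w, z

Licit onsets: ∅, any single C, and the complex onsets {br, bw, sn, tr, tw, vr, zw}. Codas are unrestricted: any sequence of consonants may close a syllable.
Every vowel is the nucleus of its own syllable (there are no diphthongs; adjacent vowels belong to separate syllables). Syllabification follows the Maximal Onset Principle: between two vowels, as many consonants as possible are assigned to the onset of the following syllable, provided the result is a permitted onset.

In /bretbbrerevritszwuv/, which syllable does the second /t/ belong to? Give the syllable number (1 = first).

Nuclei (vowels): e, e, e, i, u → 5 syllables.
Between /e/ (V1) and /e/ (V2): /tbbr/; trying suffixes from longest down, /br/ is the first permitted one, so coda /tb/ | onset /br/.
Between /e/ (V2) and /e/ (V3): /r/ → onset of the next syllable (single consonants are always licit onsets).
Between /e/ (V3) and /i/ (V4): cluster /vr/ — /vr/ is itself a permitted onset, so the whole cluster goes right; preceding coda = ∅.
Between /i/ (V4) and /u/ (V5): cluster /tszw/ — the longest permitted-onset suffix is /zw/; onset = /zw/, preceding coda = /ts/.
Putting it together: bretb.bre.re.vrits.zwuv.
The second /t/ is in the coda of syllable 4 (/vrits/).

4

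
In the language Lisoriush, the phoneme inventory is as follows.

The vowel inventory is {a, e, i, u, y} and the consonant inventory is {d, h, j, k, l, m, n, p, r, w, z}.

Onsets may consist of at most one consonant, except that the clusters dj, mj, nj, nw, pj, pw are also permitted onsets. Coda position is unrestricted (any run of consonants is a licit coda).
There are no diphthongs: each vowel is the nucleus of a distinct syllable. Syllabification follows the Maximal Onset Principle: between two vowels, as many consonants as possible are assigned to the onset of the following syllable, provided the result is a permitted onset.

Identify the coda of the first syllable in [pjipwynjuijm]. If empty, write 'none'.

none

Nuclei (vowels): i, y, u, i → 4 syllables.
V1 /i/ – V2 /y/: /pw/ — entire cluster is a permitted onset → onset /pw/, coda ∅.
V2 /y/ – V3 /u/: cluster /nj/ — /nj/ is itself a permitted onset, so the whole cluster goes right; preceding coda = ∅.
V3 /u/ – V4 /i/: hiatus — the boundary sits between the two vowels.
Syllabification: pji.pwy.nju.ijm.
Syllable 1 is /pji/: onset /pj/, nucleus /i/, coda ∅.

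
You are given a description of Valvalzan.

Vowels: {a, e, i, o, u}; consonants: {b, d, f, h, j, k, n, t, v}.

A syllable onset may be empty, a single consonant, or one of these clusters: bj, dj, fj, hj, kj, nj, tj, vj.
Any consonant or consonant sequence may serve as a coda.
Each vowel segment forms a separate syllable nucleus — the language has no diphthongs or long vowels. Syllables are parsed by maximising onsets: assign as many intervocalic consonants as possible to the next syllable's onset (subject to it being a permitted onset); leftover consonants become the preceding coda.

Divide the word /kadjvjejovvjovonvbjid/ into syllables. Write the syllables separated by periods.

Nuclei (vowels): a, e, o, o, o, i → 6 syllables.
/a…e/ gap (V1→V2): /djvj/; trying suffixes from longest down, /vj/ is the first permitted one, so coda /dj/ | onset /vj/.
/e…o/ gap (V2→V3): /j/ → onset of the next syllable (single consonants are always licit onsets).
/o…o/ gap (V3→V4): /vvj/ splits as /v/ + /vj/ (/vj/ is the longest suffix that is a licit onset).
/o…o/ gap (V4→V5): /v/ is a single consonant, so it becomes the next onset.
/o…i/ gap (V5→V6): /nvbj/ splits as /nv/ + /bj/ (/bj/ is the longest suffix that is a licit onset).

kadj.vje.jov.vjo.vonv.bjid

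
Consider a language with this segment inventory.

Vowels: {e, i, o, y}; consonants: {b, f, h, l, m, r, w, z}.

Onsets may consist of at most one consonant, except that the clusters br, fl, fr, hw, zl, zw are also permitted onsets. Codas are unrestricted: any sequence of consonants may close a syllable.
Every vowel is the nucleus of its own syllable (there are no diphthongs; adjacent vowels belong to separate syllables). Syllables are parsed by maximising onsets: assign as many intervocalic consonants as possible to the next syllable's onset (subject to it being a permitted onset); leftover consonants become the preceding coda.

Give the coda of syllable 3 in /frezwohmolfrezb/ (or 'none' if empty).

Vowels present: e, o, o, e; each is a nucleus, giving 4 syllables.
σ1/σ2 boundary: cluster /zw/ — /zw/ is itself a permitted onset, so the whole cluster goes right; preceding coda = ∅.
σ2/σ3 boundary: /hm/; trying suffixes from longest down, /m/ is the first permitted one, so coda /h/ | onset /m/.
σ3/σ4 boundary: /lfr/ — longest licit onset from the right is /fr/, leaving /l/ as coda.
Syllabification: fre.zwoh.mol.frezb.
Syllable 3 is /mol/: onset /m/, nucleus /o/, coda /l/.

l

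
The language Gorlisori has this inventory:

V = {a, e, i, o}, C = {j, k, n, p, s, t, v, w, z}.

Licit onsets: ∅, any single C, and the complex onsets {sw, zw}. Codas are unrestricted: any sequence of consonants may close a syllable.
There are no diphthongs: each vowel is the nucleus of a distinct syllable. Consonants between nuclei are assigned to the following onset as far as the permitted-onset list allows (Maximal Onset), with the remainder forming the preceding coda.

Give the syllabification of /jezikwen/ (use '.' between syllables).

Vowels present: e, i, e; each is a nucleus, giving 3 syllables.
σ1/σ2 boundary: just /z/ — single C goes to the following onset.
σ2/σ3 boundary: /kw/ — longest licit onset from the right is /w/, leaving /k/ as coda.

je.zik.wen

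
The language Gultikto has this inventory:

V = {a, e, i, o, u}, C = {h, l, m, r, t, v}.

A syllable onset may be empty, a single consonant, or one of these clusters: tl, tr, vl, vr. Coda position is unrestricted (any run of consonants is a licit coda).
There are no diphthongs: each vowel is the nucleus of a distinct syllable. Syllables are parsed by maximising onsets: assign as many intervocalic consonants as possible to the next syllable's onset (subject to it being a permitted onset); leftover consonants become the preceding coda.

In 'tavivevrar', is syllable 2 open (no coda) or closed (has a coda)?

open

Nuclei (vowels): a, i, e, a → 4 syllables.
/a…i/ gap (V1→V2): /v/ is a single consonant, so it becomes the next onset.
/i…e/ gap (V2→V3): /v/ → onset of the next syllable (single consonants are always licit onsets).
/e…a/ gap (V3→V4): /vr/ is a licit onset in full, so it all attaches to the next syllable.
Syllabification: ta.vi.ve.vrar.
Syllable 2 is /vi/; it ends in its nucleus with no coda, so it is open.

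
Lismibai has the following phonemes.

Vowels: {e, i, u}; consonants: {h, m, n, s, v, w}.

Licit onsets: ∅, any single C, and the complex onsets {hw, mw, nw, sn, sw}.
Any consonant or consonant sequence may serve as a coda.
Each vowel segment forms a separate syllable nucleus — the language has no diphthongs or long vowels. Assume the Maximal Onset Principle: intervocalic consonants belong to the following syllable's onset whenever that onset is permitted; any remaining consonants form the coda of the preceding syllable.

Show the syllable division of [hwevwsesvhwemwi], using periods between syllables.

hwevw.sesv.hwe.mwi

Nuclei (vowels): e, e, e, i → 4 syllables.
σ1/σ2 boundary: /vws/ — longest licit onset from the right is /s/, leaving /vw/ as coda.
σ2/σ3 boundary: /svhw/ splits as /sv/ + /hw/ (/hw/ is the longest suffix that is a licit onset).
σ3/σ4 boundary: /mw/ is a licit onset in full, so it all attaches to the next syllable.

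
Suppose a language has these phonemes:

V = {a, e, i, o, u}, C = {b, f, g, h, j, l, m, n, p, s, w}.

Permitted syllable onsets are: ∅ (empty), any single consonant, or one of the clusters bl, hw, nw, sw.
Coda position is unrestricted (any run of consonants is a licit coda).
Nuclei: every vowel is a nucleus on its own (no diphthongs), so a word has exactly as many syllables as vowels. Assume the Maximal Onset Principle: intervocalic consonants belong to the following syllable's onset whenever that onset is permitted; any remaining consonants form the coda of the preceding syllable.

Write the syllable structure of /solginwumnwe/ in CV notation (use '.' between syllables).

Nuclei (vowels): o, i, u, e → 4 syllables.
/o…i/ gap (V1→V2): /lg/; trying suffixes from longest down, /g/ is the first permitted one, so coda /l/ | onset /g/.
/i…u/ gap (V2→V3): /nw/ is a licit onset in full, so it all attaches to the next syllable.
/u…e/ gap (V3→V4): /mnw/; trying suffixes from longest down, /nw/ is the first permitted one, so coda /m/ | onset /nw/.
Putting it together: sol.gi.nwum.nwe.
Mapping each syllable to C/V: /sol/ → CVC, /gi/ → CV, /nwum/ → CCVC, /nwe/ → CCV.

CVC.CV.CCVC.CCV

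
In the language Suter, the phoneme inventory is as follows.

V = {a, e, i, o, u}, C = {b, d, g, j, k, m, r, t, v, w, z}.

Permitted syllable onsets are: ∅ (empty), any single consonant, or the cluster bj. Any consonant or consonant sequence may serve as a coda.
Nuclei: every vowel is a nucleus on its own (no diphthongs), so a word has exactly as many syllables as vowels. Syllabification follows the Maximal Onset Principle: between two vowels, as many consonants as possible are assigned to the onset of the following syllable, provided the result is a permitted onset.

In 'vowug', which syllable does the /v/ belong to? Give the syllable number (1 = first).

The vowels are o, u — 2 nuclei, so 2 syllables.
Between /o/ (V1) and /u/ (V2): /w/ is a single consonant, so it becomes the next onset.
So the parse is vo.wug.
The /v/ is in the onset of syllable 1 (/vo/).

1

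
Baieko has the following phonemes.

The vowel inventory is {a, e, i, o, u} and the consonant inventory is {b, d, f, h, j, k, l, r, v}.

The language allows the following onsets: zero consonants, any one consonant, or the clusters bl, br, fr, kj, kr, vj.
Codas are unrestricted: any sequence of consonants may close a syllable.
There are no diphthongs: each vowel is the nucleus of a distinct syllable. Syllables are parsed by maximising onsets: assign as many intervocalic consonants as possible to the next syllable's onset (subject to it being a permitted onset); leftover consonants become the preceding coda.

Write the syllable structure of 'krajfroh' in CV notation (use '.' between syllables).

CCVC.CCVC

The vowels are a, o — 2 nuclei, so 2 syllables.
Between /a/ (V1) and /o/ (V2): /jfr/ splits as /j/ + /fr/ (/fr/ is the longest suffix that is a licit onset).
Putting it together: kraj.froh.
Mapping each syllable to C/V: /kraj/ → CCVC, /froh/ → CCVC.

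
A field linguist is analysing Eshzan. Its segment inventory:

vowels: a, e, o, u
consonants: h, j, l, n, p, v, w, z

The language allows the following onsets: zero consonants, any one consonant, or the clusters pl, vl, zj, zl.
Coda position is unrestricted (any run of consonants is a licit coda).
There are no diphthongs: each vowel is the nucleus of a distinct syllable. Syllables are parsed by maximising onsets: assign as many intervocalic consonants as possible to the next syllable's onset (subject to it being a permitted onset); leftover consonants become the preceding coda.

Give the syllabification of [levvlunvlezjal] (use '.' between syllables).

The vowels are e, u, e, a — 4 nuclei, so 4 syllables.
σ1/σ2 boundary: /vvl/ — longest licit onset from the right is /vl/, leaving /v/ as coda.
σ2/σ3 boundary: /nvl/; trying suffixes from longest down, /vl/ is the first permitted one, so coda /n/ | onset /vl/.
σ3/σ4 boundary: cluster /zj/ — /zj/ is itself a permitted onset, so the whole cluster goes right; preceding coda = ∅.

lev.vlun.vle.zjal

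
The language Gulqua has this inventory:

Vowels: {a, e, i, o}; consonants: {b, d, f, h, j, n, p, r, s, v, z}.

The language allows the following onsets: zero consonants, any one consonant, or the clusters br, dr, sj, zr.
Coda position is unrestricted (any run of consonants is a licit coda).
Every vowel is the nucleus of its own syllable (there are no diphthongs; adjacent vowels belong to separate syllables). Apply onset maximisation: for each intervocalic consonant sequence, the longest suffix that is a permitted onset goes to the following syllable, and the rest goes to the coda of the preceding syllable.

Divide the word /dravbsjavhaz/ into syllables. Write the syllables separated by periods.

Nuclei (vowels): a, a, a → 3 syllables.
/a…a/ gap (V1→V2): /vbsj/; trying suffixes from longest down, /sj/ is the first permitted one, so coda /vb/ | onset /sj/.
/a…a/ gap (V2→V3): /vh/; trying suffixes from longest down, /h/ is the first permitted one, so coda /v/ | onset /h/.

dravb.sjav.haz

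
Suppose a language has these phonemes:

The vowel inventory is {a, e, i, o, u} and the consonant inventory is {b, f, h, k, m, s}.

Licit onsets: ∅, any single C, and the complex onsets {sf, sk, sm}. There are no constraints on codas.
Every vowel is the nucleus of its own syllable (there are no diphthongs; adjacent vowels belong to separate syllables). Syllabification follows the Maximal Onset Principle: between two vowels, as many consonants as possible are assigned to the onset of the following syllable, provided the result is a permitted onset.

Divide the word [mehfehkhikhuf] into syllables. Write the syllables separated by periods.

The vowels are e, e, i, u — 4 nuclei, so 4 syllables.
Between /e/ (V1) and /e/ (V2): /hf/ — longest licit onset from the right is /f/, leaving /h/ as coda.
Between /e/ (V2) and /i/ (V3): cluster /hkh/ — the longest permitted-onset suffix is /h/; onset = /h/, preceding coda = /hk/.
Between /i/ (V3) and /u/ (V4): /kh/ splits as /k/ + /h/ (/h/ is the longest suffix that is a licit onset).

meh.fehk.hik.huf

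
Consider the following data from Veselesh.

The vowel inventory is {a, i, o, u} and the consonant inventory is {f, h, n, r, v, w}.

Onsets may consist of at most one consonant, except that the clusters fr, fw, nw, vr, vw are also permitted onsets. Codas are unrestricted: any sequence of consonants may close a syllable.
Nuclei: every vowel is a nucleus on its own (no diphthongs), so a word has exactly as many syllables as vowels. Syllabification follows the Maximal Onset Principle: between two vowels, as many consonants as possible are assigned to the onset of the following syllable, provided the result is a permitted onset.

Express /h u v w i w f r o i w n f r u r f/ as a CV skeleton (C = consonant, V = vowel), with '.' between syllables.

CV.CCVC.CCV.VCC.CCVCC

Vowels present: u, i, o, i, u; each is a nucleus, giving 5 syllables.
Between /u/ (V1) and /i/ (V2): /vw/ is a licit onset in full, so it all attaches to the next syllable.
Between /i/ (V2) and /o/ (V3): /wfr/ splits as /w/ + /fr/ (/fr/ is the longest suffix that is a licit onset).
Between /o/ (V3) and /i/ (V4): no consonants, so the boundary falls immediately after /o/.
Between /i/ (V4) and /u/ (V5): /wnfr/ — longest licit onset from the right is /fr/, leaving /wn/ as coda.
So the parse is hu.vwiw.fro.iwn.frurf.
Mapping each syllable to C/V: /hu/ → CV, /vwiw/ → CCVC, /fro/ → CCV, /iwn/ → VCC, /frurf/ → CCVCC.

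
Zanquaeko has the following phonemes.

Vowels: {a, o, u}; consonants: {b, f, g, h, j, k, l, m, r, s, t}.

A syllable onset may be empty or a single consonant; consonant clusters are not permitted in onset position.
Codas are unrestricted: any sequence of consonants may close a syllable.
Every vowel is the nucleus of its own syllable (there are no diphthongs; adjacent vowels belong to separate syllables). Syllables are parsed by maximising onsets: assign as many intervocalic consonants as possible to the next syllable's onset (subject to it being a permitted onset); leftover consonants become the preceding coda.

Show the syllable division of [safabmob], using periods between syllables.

The vowels are a, a, o — 3 nuclei, so 3 syllables.
V1 /a/ – V2 /a/: /f/ → onset of the next syllable (single consonants are always licit onsets).
V2 /a/ – V3 /o/: /bm/ splits as /b/ + /m/ (/m/ is the longest suffix that is a licit onset).

sa.fab.mob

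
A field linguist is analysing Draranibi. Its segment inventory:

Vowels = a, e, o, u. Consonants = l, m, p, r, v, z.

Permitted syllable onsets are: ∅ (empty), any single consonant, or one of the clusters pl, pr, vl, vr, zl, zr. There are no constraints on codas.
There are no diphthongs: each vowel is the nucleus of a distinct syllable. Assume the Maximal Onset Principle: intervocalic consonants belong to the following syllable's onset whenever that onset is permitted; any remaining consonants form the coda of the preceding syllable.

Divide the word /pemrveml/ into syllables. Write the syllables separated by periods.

pemr.veml

The vowels are e, e — 2 nuclei, so 2 syllables.
σ1/σ2 boundary: cluster /mrv/ — the longest permitted-onset suffix is /v/; onset = /v/, preceding coda = /mr/.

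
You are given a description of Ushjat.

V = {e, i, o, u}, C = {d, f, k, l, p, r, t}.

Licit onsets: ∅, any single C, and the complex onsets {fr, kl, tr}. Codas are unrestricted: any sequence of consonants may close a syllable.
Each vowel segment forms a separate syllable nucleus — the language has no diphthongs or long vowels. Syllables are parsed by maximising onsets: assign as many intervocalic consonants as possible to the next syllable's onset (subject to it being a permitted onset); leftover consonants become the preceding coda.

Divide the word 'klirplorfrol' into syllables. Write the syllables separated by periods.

klirp.lor.frol

Vowels present: i, o, o; each is a nucleus, giving 3 syllables.
V1 /i/ – V2 /o/: cluster /rpl/ — the longest permitted-onset suffix is /l/; onset = /l/, preceding coda = /rp/.
V2 /o/ – V3 /o/: /rfr/ splits as /r/ + /fr/ (/fr/ is the longest suffix that is a licit onset).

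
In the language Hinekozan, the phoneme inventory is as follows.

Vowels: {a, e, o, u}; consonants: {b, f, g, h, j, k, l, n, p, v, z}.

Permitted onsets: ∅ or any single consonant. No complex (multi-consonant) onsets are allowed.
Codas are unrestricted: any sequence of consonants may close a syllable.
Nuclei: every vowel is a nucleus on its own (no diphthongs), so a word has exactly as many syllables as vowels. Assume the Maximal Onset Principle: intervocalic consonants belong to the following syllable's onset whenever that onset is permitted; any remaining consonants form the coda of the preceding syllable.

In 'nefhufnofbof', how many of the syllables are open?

0

Vowels present: e, u, o, o; each is a nucleus, giving 4 syllables.
σ1/σ2 boundary: /fh/; trying suffixes from longest down, /h/ is the first permitted one, so coda /f/ | onset /h/.
σ2/σ3 boundary: /fn/ splits as /f/ + /n/ (/n/ is the longest suffix that is a licit onset).
σ3/σ4 boundary: /fb/ splits as /f/ + /b/ (/b/ is the longest suffix that is a licit onset).
Putting it together: nef.huf.nof.bof.
Classifying each syllable: /nef/ (closed), /huf/ (closed), /nof/ (closed), /bof/ (closed).
Open syllables: 0.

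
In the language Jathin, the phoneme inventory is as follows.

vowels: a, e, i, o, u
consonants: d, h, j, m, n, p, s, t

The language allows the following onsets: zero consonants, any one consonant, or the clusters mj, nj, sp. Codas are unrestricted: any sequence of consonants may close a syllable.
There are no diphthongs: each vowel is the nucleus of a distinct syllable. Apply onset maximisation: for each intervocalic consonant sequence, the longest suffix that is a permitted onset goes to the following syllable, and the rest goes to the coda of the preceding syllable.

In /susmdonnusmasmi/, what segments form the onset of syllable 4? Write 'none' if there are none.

The vowels are u, o, u, a, i — 5 nuclei, so 5 syllables.
Between /u/ (V1) and /o/ (V2): /smd/ splits as /sm/ + /d/ (/d/ is the longest suffix that is a licit onset).
Between /o/ (V2) and /u/ (V3): /nn/ — longest licit onset from the right is /n/, leaving /n/ as coda.
Between /u/ (V3) and /a/ (V4): /sm/ — longest licit onset from the right is /m/, leaving /s/ as coda.
Between /a/ (V4) and /i/ (V5): /sm/; trying suffixes from longest down, /m/ is the first permitted one, so coda /s/ | onset /m/.
Syllabification: susm.don.nus.mas.mi.
Syllable 4 is /mas/: onset /m/, nucleus /a/, coda /s/.

m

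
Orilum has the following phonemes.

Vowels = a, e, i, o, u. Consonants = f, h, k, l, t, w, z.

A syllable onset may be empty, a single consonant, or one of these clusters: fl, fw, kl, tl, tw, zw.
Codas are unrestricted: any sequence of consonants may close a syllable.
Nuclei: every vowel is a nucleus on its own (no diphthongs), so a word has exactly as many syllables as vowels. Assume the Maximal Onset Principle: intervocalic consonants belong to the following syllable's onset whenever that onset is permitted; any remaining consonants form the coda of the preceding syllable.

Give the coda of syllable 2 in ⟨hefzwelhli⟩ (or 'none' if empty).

Vowels present: e, e, i; each is a nucleus, giving 3 syllables.
/e…e/ gap (V1→V2): cluster /fzw/ — the longest permitted-onset suffix is /zw/; onset = /zw/, preceding coda = /f/.
/e…i/ gap (V2→V3): /lhl/ — longest licit onset from the right is /l/, leaving /lh/ as coda.
Putting it together: hef.zwelh.li.
Syllable 2 is /zwelh/: onset /zw/, nucleus /e/, coda /lh/.

lh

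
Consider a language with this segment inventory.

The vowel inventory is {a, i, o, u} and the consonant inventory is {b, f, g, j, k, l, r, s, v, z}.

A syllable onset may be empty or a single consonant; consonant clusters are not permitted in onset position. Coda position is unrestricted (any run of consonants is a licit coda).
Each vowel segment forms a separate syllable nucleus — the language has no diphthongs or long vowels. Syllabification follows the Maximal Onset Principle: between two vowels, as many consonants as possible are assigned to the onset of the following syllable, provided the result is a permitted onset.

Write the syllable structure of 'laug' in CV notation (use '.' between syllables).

The vowels are a, u — 2 nuclei, so 2 syllables.
σ1/σ2 boundary: nothing intervenes; syllable break is V.V.
Syllabification: la.ug.
Mapping each syllable to C/V: /la/ → CV, /ug/ → VC.

CV.VC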